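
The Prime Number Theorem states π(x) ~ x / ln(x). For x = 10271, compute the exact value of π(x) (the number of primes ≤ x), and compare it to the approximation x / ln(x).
π(10271) = 1260;  x/ln(x) ≈ 1111.93;  relative error ≈ 11.75%.

Directly count primes up to 10271: π(10271) = 1260. The PNT approximation gives 10271/ln(10271) ≈ 10271/9.23708 ≈ 1111.93. Relative error (π(x) − x/ln(x)) / π(x) ≈ 11.75%; the approximation is known to undercount slightly (Li(x) is a better estimate).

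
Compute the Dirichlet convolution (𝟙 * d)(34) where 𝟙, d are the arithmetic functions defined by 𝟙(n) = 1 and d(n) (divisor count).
(𝟙 * d)(34) = 9

Divisors of 34: [1, 2, 17, 34]. For each d | 34:
  d = 1: 𝟙(1) · d(34/1) = 1 · 4 = 4
  d = 2: 𝟙(2) · d(34/2) = 1 · 2 = 2
  d = 17: 𝟙(17) · d(34/17) = 1 · 2 = 2
  d = 34: 𝟙(34) · d(34/34) = 1 · 1 = 1
Summing: (𝟙 * d)(34) = 4 + 2 + 2 + 1 = 9.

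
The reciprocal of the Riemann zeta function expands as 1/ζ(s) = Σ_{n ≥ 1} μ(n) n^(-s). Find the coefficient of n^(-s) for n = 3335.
μ(3335) = -1

Factor n = 3335 = 5 · 23 · 29. μ(n) = 0 if any exponent ≥ 2 (not squarefree); otherwise μ(n) = (−1)^{ω(n)} where ω(n) is the number of distinct prime factors. Applying: μ(3335) = -1.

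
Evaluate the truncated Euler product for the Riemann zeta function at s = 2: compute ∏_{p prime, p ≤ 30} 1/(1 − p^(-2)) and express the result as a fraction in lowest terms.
∏ = 86285158710179/52836150804480

The primes p ≤ 30 are [2, 3, 5, 7, 11, 13, 17, 19, 23, 29]. For each prime, (1 − 1/p^2)^(-1) = p^2 / (p^2 − 1). The product is (1 − 1/2^2)^(-1), (1 − 1/3^2)^(-1), (1 − 1/5^2)^(-1), (1 − 1/7^2)^(-1), (1 − 1/11^2)^(-1), (1 − 1/13^2)^(-1), (1 − 1/17^2)^(-1), (1 − 1/19^2)^(-1), (1 − 1/23^2)^(-1), (1 − 1/29^2)^(-1) = ∏ p^2 / (p^2 − 1) = 86285158710179/52836150804480.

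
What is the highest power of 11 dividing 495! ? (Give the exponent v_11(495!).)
v_11(495!) = 49

Legendre's formula: v_p(n!) = Σ_{k ≥ 1} ⌊n / p^k⌋. For p = 11, n = 495, the terms are:
  ⌊495/11^1⌋ = ⌊495/11⌋ = 45
  ⌊495/11^2⌋ = ⌊495/121⌋ = 4
(the next term ⌊495/11^3⌋ = 0, terminating the sum). Summing: v_11(495!) = 45 + 4 = 49.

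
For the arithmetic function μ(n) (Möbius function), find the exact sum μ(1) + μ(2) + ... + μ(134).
Σ_{n ≤ 134} μ(n) = -1

Compute μ(n) for each 1 ≤ n ≤ 134: μ(1) = 1, μ(2) = -1, μ(3) = -1, μ(4) = 0, μ(5) = -1, μ(6) = 1, μ(7) = -1, μ(8) = 0, μ(9) = 0, μ(10) = 1, μ(11) = -1, μ(12) = 0, μ(13) = -1, μ(14) = 1, μ(15) = 1, μ(16) = 0, μ(17) = -1, μ(18) = 0, μ(19) = -1, μ(20) = 0, μ(21) = 1, μ(22) = 1, μ(23) = -1, μ(24) = 0, μ(25) = 0, μ(26) = 1, μ(27) = 0, μ(28) = 0, μ(29) = -1, μ(30) = -1, μ(31) = -1, μ(32) = 0, μ(33) = 1, μ(34) = 1, μ(35) = 1, μ(36) = 0, μ(37) = -1, μ(38) = 1, μ(39) = 1, μ(40) = 0, μ(41) = -1, μ(42) = -1, μ(43) = -1, μ(44) = 0, μ(45) = 0, μ(46) = 1, μ(47) = -1, μ(48) = 0, μ(49) = 0, μ(50) = 0, μ(51) = 1, μ(52) = 0, μ(53) = -1, μ(54) = 0, μ(55) = 1, μ(56) = 0, μ(57) = 1, μ(58) = 1, μ(59) = -1, μ(60) = 0, μ(61) = -1, μ(62) = 1, μ(63) = 0, μ(64) = 0, μ(65) = 1, μ(66) = -1, μ(67) = -1, μ(68) = 0, μ(69) = 1, μ(70) = -1, μ(71) = -1, μ(72) = 0, μ(73) = -1, μ(74) = 1, μ(75) = 0, μ(76) = 0, μ(77) = 1, μ(78) = -1, μ(79) = -1, μ(80) = 0, μ(81) = 0, μ(82) = 1, μ(83) = -1, μ(84) = 0, μ(85) = 1, μ(86) = 1, μ(87) = 1, μ(88) = 0, μ(89) = -1, μ(90) = 0, μ(91) = 1, μ(92) = 0, μ(93) = 1, μ(94) = 1, μ(95) = 1, μ(96) = 0, μ(97) = -1, μ(98) = 0, μ(99) = 0, μ(100) = 0, μ(101) = -1, μ(102) = -1, μ(103) = -1, μ(104) = 0, μ(105) = -1, μ(106) = 1, μ(107) = -1, μ(108) = 0, μ(109) = -1, μ(110) = -1, μ(111) = 1, μ(112) = 0, μ(113) = -1, μ(114) = -1, μ(115) = 1, μ(116) = 0, μ(117) = 0, μ(118) = 1, μ(119) = 1, μ(120) = 0, μ(121) = 0, μ(122) = 1, μ(123) = 1, μ(124) = 0, μ(125) = 0, μ(126) = 0, μ(127) = -1, μ(128) = 0, μ(129) = 1, μ(130) = -1, μ(131) = -1, μ(132) = 0, μ(133) = 1, μ(134) = 1. Summing all 134 values: -1. (Mertens function M(x) = Σ_{n ≤ x} μ(n); on average M(x) should be small (PNT ⟺ M(x) = o(x)).)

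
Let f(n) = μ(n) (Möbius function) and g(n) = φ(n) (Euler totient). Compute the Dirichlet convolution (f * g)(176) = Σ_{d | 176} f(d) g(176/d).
(μ * φ)(176) = 36

Divisors of 176: [1, 2, 4, 8, 11, 16, 22, 44, 88, 176]. For each d | 176:
  d = 1: μ(1) · φ(176/1) = 1 · 80 = 80
  d = 2: μ(2) · φ(176/2) = -1 · 40 = -40
  d = 4: μ(4) · φ(176/4) = 0 · 20 = 0
  d = 8: μ(8) · φ(176/8) = 0 · 10 = 0
  d = 11: μ(11) · φ(176/11) = -1 · 8 = -8
  d = 16: μ(16) · φ(176/16) = 0 · 10 = 0
  d = 22: μ(22) · φ(176/22) = 1 · 4 = 4
  d = 44: μ(44) · φ(176/44) = 0 · 2 = 0
  d = 88: μ(88) · φ(176/88) = 0 · 1 = 0
  d = 176: μ(176) · φ(176/176) = 0 · 1 = 0
Summing: (μ * φ)(176) = 80 + -40 + 0 + 0 + -8 + 0 + 4 + 0 + 0 + 0 = 36.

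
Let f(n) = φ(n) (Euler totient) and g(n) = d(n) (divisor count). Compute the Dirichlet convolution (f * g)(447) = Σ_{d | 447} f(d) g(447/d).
(φ * d)(447) = 600

Divisors of 447: [1, 3, 149, 447]. For each d | 447:
  d = 1: φ(1) · d(447/1) = 1 · 4 = 4
  d = 3: φ(3) · d(447/3) = 2 · 2 = 4
  d = 149: φ(149) · d(447/149) = 148 · 2 = 296
  d = 447: φ(447) · d(447/447) = 296 · 1 = 296
Summing: (φ * d)(447) = 4 + 4 + 296 + 296 = 600.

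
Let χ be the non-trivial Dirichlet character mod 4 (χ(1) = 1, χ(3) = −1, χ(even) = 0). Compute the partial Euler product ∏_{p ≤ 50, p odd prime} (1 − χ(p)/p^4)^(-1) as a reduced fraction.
∏ = 424022009220093808147330044599350686845258380222853/428762185161728930691534489551822091105495385374720

The odd primes p ≤ 50 are [3, 5, 7, 11, 13, 17, 19, 23, 29, 31, 37, 41, 43, 47]. For each, χ(p) = 1 if p ≡ 1 mod 4, χ(p) = −1 if p ≡ 3 mod 4. Taking (1 − χ(p)/p^4)^(-1) = p^4/(p^4 − χ(p)): (1 − (-1)/3^4)^(-1) · (1 − (1)/5^4)^(-1) · (1 − (-1)/7^4)^(-1) · (1 − (-1)/11^4)^(-1) · (1 − (1)/13^4)^(-1) · (1 − (1)/17^4)^(-1) · (1 − (-1)/19^4)^(-1) · (1 − (-1)/23^4)^(-1) · (1 − (1)/29^4)^(-1) · (1 − (-1)/31^4)^(-1) · (1 − (1)/37^4)^(-1) · (1 − (1)/41^4)^(-1) · (1 − (-1)/43^4)^(-1) · (1 − (-1)/47^4)^(-1) = 424022009220093808147330044599350686845258380222853/428762185161728930691534489551822091105495385374720.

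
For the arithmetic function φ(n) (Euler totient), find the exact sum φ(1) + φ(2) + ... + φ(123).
Σ_{n ≤ 123} φ(n) = 4636

Compute φ(n) for each 1 ≤ n ≤ 123: φ(1) = 1, φ(2) = 1, φ(3) = 2, φ(4) = 2, φ(5) = 4, φ(6) = 2, φ(7) = 6, φ(8) = 4, φ(9) = 6, φ(10) = 4, φ(11) = 10, φ(12) = 4, φ(13) = 12, φ(14) = 6, φ(15) = 8, φ(16) = 8, φ(17) = 16, φ(18) = 6, φ(19) = 18, φ(20) = 8, φ(21) = 12, φ(22) = 10, φ(23) = 22, φ(24) = 8, φ(25) = 20, φ(26) = 12, φ(27) = 18, φ(28) = 12, φ(29) = 28, φ(30) = 8, φ(31) = 30, φ(32) = 16, φ(33) = 20, φ(34) = 16, φ(35) = 24, φ(36) = 12, φ(37) = 36, φ(38) = 18, φ(39) = 24, φ(40) = 16, φ(41) = 40, φ(42) = 12, φ(43) = 42, φ(44) = 20, φ(45) = 24, φ(46) = 22, φ(47) = 46, φ(48) = 16, φ(49) = 42, φ(50) = 20, φ(51) = 32, φ(52) = 24, φ(53) = 52, φ(54) = 18, φ(55) = 40, φ(56) = 24, φ(57) = 36, φ(58) = 28, φ(59) = 58, φ(60) = 16, φ(61) = 60, φ(62) = 30, φ(63) = 36, φ(64) = 32, φ(65) = 48, φ(66) = 20, φ(67) = 66, φ(68) = 32, φ(69) = 44, φ(70) = 24, φ(71) = 70, φ(72) = 24, φ(73) = 72, φ(74) = 36, φ(75) = 40, φ(76) = 36, φ(77) = 60, φ(78) = 24, φ(79) = 78, φ(80) = 32, φ(81) = 54, φ(82) = 40, φ(83) = 82, φ(84) = 24, φ(85) = 64, φ(86) = 42, φ(87) = 56, φ(88) = 40, φ(89) = 88, φ(90) = 24, φ(91) = 72, φ(92) = 44, φ(93) = 60, φ(94) = 46, φ(95) = 72, φ(96) = 32, φ(97) = 96, φ(98) = 42, φ(99) = 60, φ(100) = 40, φ(101) = 100, φ(102) = 32, φ(103) = 102, φ(104) = 48, φ(105) = 48, φ(106) = 52, φ(107) = 106, φ(108) = 36, φ(109) = 108, φ(110) = 40, φ(111) = 72, φ(112) = 48, φ(113) = 112, φ(114) = 36, φ(115) = 88, φ(116) = 56, φ(117) = 72, φ(118) = 58, φ(119) = 96, φ(120) = 32, φ(121) = 110, φ(122) = 60, φ(123) = 80. Summing all 123 values: 4636. (Average order: Σ_{n ≤ x} φ(n) ~ (3/π²) x². For x = 123, (3/π²)·123² ≈ 4598.66.)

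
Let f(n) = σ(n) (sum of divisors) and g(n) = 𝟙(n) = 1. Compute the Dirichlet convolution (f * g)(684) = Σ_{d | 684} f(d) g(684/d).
(σ * 𝟙)(684) = 4158

Divisors of 684: [1, 2, 3, 4, 6, 9, 12, 18, 19, 36, 38, 57, 76, 114, 171, 228, 342, 684]. For each d | 684:
  d = 1: σ(1) · 𝟙(684/1) = 1 · 1 = 1
  d = 2: σ(2) · 𝟙(684/2) = 3 · 1 = 3
  d = 3: σ(3) · 𝟙(684/3) = 4 · 1 = 4
  d = 4: σ(4) · 𝟙(684/4) = 7 · 1 = 7
  d = 6: σ(6) · 𝟙(684/6) = 12 · 1 = 12
  d = 9: σ(9) · 𝟙(684/9) = 13 · 1 = 13
  d = 12: σ(12) · 𝟙(684/12) = 28 · 1 = 28
  d = 18: σ(18) · 𝟙(684/18) = 39 · 1 = 39
  d = 19: σ(19) · 𝟙(684/19) = 20 · 1 = 20
  d = 36: σ(36) · 𝟙(684/36) = 91 · 1 = 91
  d = 38: σ(38) · 𝟙(684/38) = 60 · 1 = 60
  d = 57: σ(57) · 𝟙(684/57) = 80 · 1 = 80
  d = 76: σ(76) · 𝟙(684/76) = 140 · 1 = 140
  d = 114: σ(114) · 𝟙(684/114) = 240 · 1 = 240
  d = 171: σ(171) · 𝟙(684/171) = 260 · 1 = 260
  d = 228: σ(228) · 𝟙(684/228) = 560 · 1 = 560
  d = 342: σ(342) · 𝟙(684/342) = 780 · 1 = 780
  d = 684: σ(684) · 𝟙(684/684) = 1820 · 1 = 1820
Summing: (σ * 𝟙)(684) = 1 + 3 + 4 + 7 + 12 + 13 + 28 + 39 + 20 + 91 + 60 + 80 + 140 + 240 + 260 + 560 + 780 + 1820 = 4158.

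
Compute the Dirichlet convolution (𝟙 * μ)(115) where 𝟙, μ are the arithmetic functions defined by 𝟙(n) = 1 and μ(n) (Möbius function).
(𝟙 * μ)(115) = 0

Divisors of 115: [1, 5, 23, 115]. For each d | 115:
  d = 1: 𝟙(1) · μ(115/1) = 1 · 1 = 1
  d = 5: 𝟙(5) · μ(115/5) = 1 · -1 = -1
  d = 23: 𝟙(23) · μ(115/23) = 1 · -1 = -1
  d = 115: 𝟙(115) · μ(115/115) = 1 · 1 = 1
Summing: (𝟙 * μ)(115) = 1 + -1 + -1 + 1 = 0.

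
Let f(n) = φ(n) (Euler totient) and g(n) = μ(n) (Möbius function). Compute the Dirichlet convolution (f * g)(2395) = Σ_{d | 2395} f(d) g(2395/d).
(φ * μ)(2395) = 1431

Divisors of 2395: [1, 5, 479, 2395]. For each d | 2395:
  d = 1: φ(1) · μ(2395/1) = 1 · 1 = 1
  d = 5: φ(5) · μ(2395/5) = 4 · -1 = -4
  d = 479: φ(479) · μ(2395/479) = 478 · -1 = -478
  d = 2395: φ(2395) · μ(2395/2395) = 1912 · 1 = 1912
Summing: (φ * μ)(2395) = 1 + -4 + -478 + 1912 = 1431.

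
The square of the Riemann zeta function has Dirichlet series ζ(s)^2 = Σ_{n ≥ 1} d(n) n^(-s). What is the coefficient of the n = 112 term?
d(112) = 10

ζ(s)^2 = (Σ 1/m^s)(Σ 1/k^s). The coefficient of 1/n^s in the product is the number of ordered pairs (m, k) with mk = n, which equals d(n). For n = 112, divisors are [1, 2, 4, 7, 8, 14, 16, 28, 56, 112], so d(112) = 10.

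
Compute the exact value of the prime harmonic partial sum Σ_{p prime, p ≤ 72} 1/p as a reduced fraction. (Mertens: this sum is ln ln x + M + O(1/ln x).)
Σ 1/p = 972416614407737400870501653/557940830126698960967415390

π(72) = 20, so the primes ≤ 72 are [2, 3, 5, 7, 11, 13, 17, 19, 23, 29, 31, 37, 41, 43, 47, 53, 59, 61, 67, 71]. Summing 1/p over these primes: 972416614407737400870501653/557940830126698960967415390 ≈ 1.7429. Mertens estimate ln ln(72) + 0.2615 ≈ 1.7147.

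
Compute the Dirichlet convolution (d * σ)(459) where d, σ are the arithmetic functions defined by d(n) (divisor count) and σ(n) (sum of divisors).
(d * σ)(459) = 1640

Divisors of 459: [1, 3, 9, 17, 27, 51, 153, 459]. For each d | 459:
  d = 1: d(1) · σ(459/1) = 1 · 720 = 720
  d = 3: d(3) · σ(459/3) = 2 · 234 = 468
  d = 9: d(9) · σ(459/9) = 3 · 72 = 216
  d = 17: d(17) · σ(459/17) = 2 · 40 = 80
  d = 27: d(27) · σ(459/27) = 4 · 18 = 72
  d = 51: d(51) · σ(459/51) = 4 · 13 = 52
  d = 153: d(153) · σ(459/153) = 6 · 4 = 24
  d = 459: d(459) · σ(459/459) = 8 · 1 = 8
Summing: (d * σ)(459) = 720 + 468 + 216 + 80 + 72 + 52 + 24 + 8 = 1640.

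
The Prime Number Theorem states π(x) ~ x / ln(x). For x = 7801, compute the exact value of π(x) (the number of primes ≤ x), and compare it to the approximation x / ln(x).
π(7801) = 987;  x/ln(x) ≈ 870.45;  relative error ≈ 11.81%.

Directly count primes up to 7801: π(7801) = 987. The PNT approximation gives 7801/ln(7801) ≈ 7801/8.96201 ≈ 870.45. Relative error (π(x) − x/ln(x)) / π(x) ≈ 11.81%; the approximation is known to undercount slightly (Li(x) is a better estimate).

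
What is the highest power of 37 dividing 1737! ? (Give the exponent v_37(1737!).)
v_37(1737!) = 47

Legendre's formula: v_p(n!) = Σ_{k ≥ 1} ⌊n / p^k⌋. For p = 37, n = 1737, the terms are:
  ⌊1737/37^1⌋ = ⌊1737/37⌋ = 46
  ⌊1737/37^2⌋ = ⌊1737/1369⌋ = 1
(the next term ⌊1737/37^3⌋ = 0, terminating the sum). Summing: v_37(1737!) = 46 + 1 = 47.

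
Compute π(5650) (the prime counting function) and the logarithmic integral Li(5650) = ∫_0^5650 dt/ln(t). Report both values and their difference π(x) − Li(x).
π(5650) = 742;  Li(5650) ≈ 760.04;  π(x) − Li(x) ≈ -18.04.

Direct count of primes ≤ 5650 gives π(5650) = 742. Numerical evaluation of the logarithmic integral gives Li(5650) ≈ 760.04. The difference π(x) − Li(x) ≈ -18.04 is typically negative for small/moderate x (Li(x) overestimates), though Littlewood's theorem shows this sign changes infinitely often.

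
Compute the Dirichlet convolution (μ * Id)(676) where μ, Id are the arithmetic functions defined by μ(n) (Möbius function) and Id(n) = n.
(μ * Id)(676) = 312

Divisors of 676: [1, 2, 4, 13, 26, 52, 169, 338, 676]. For each d | 676:
  d = 1: μ(1) · Id(676/1) = 1 · 676 = 676
  d = 2: μ(2) · Id(676/2) = -1 · 338 = -338
  d = 4: μ(4) · Id(676/4) = 0 · 169 = 0
  d = 13: μ(13) · Id(676/13) = -1 · 52 = -52
  d = 26: μ(26) · Id(676/26) = 1 · 26 = 26
  d = 52: μ(52) · Id(676/52) = 0 · 13 = 0
  d = 169: μ(169) · Id(676/169) = 0 · 4 = 0
  d = 338: μ(338) · Id(676/338) = 0 · 2 = 0
  d = 676: μ(676) · Id(676/676) = 0 · 1 = 0
Summing: (μ * Id)(676) = 676 + -338 + 0 + -52 + 26 + 0 + 0 + 0 + 0 = 312.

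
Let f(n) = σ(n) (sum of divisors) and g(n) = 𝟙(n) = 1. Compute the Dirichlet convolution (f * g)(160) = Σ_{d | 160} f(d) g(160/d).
(σ * 𝟙)(160) = 840

Divisors of 160: [1, 2, 4, 5, 8, 10, 16, 20, 32, 40, 80, 160]. For each d | 160:
  d = 1: σ(1) · 𝟙(160/1) = 1 · 1 = 1
  d = 2: σ(2) · 𝟙(160/2) = 3 · 1 = 3
  d = 4: σ(4) · 𝟙(160/4) = 7 · 1 = 7
  d = 5: σ(5) · 𝟙(160/5) = 6 · 1 = 6
  d = 8: σ(8) · 𝟙(160/8) = 15 · 1 = 15
  d = 10: σ(10) · 𝟙(160/10) = 18 · 1 = 18
  d = 16: σ(16) · 𝟙(160/16) = 31 · 1 = 31
  d = 20: σ(20) · 𝟙(160/20) = 42 · 1 = 42
  d = 32: σ(32) · 𝟙(160/32) = 63 · 1 = 63
  d = 40: σ(40) · 𝟙(160/40) = 90 · 1 = 90
  d = 80: σ(80) · 𝟙(160/80) = 186 · 1 = 186
  d = 160: σ(160) · 𝟙(160/160) = 378 · 1 = 378
Summing: (σ * 𝟙)(160) = 1 + 3 + 7 + 6 + 15 + 18 + 31 + 42 + 63 + 90 + 186 + 378 = 840.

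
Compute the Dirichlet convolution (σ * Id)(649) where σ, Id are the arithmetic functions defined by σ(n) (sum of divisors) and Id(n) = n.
(σ * Id)(649) = 2737

Divisors of 649: [1, 11, 59, 649]. For each d | 649:
  d = 1: σ(1) · Id(649/1) = 1 · 649 = 649
  d = 11: σ(11) · Id(649/11) = 12 · 59 = 708
  d = 59: σ(59) · Id(649/59) = 60 · 11 = 660
  d = 649: σ(649) · Id(649/649) = 720 · 1 = 720
Summing: (σ * Id)(649) = 649 + 708 + 660 + 720 = 2737.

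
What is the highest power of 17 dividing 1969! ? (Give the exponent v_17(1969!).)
v_17(1969!) = 121

Legendre's formula: v_p(n!) = Σ_{k ≥ 1} ⌊n / p^k⌋. For p = 17, n = 1969, the terms are:
  ⌊1969/17^1⌋ = ⌊1969/17⌋ = 115
  ⌊1969/17^2⌋ = ⌊1969/289⌋ = 6
(the next term ⌊1969/17^3⌋ = 0, terminating the sum). Summing: v_17(1969!) = 115 + 6 = 121.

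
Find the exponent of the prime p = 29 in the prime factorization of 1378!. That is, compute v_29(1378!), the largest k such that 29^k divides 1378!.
v_29(1378!) = 48

Legendre's formula: v_p(n!) = Σ_{k ≥ 1} ⌊n / p^k⌋. For p = 29, n = 1378, the terms are:
  ⌊1378/29^1⌋ = ⌊1378/29⌋ = 47
  ⌊1378/29^2⌋ = ⌊1378/841⌋ = 1
(the next term ⌊1378/29^3⌋ = 0, terminating the sum). Summing: v_29(1378!) = 47 + 1 = 48.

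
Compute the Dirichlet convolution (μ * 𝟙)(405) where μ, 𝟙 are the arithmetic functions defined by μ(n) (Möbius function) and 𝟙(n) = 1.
(μ * 𝟙)(405) = 0

Divisors of 405: [1, 3, 5, 9, 15, 27, 45, 81, 135, 405]. For each d | 405:
  d = 1: μ(1) · 𝟙(405/1) = 1 · 1 = 1
  d = 3: μ(3) · 𝟙(405/3) = -1 · 1 = -1
  d = 5: μ(5) · 𝟙(405/5) = -1 · 1 = -1
  d = 9: μ(9) · 𝟙(405/9) = 0 · 1 = 0
  d = 15: μ(15) · 𝟙(405/15) = 1 · 1 = 1
  d = 27: μ(27) · 𝟙(405/27) = 0 · 1 = 0
  d = 45: μ(45) · 𝟙(405/45) = 0 · 1 = 0
  d = 81: μ(81) · 𝟙(405/81) = 0 · 1 = 0
  d = 135: μ(135) · 𝟙(405/135) = 0 · 1 = 0
  d = 405: μ(405) · 𝟙(405/405) = 0 · 1 = 0
Summing: (μ * 𝟙)(405) = 1 + -1 + -1 + 0 + 1 + 0 + 0 + 0 + 0 + 0 = 0.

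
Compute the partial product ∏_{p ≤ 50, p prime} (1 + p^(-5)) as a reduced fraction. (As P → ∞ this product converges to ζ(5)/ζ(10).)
∏ = 77350420258916008694441522216355088445733760320747817275637792505856/74669957780522328018216335873020857442299719217280893302140029444835

The primes p ≤ 50 are [2, 3, 5, 7, 11, 13, 17, 19, 23, 29, 31, 37, 41, 43, 47]. For each, (1 + 1/p^5) = (p^5 + 1)/p^5. Multiplying these fractions over p ∈ [2, 3, 5, 7, 11, 13, 17, 19, 23, 29, 31, 37, 41, 43, 47] gives 77350420258916008694441522216355088445733760320747817275637792505856/74669957780522328018216335873020857442299719217280893302140029444835. (In the limit P → ∞ this tends to ζ(5)/ζ(10).)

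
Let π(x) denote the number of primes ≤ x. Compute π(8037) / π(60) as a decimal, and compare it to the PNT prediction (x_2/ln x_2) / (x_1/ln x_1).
π(8037)/π(60) = 1010/17 ≈ 59.4118;  PNT prediction ≈ 60.9930.

π(60) = 17 and π(8037) = 1010, so π(8037)/π(60) ≈ 59.4118. The PNT-predicted ratio is (8037/ln(8037)) / (60/ln(60)) ≈ 60.9930. The two agree to within a few percent, as expected.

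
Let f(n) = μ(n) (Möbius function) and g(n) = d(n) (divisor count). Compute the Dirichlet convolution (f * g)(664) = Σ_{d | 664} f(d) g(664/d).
(μ * d)(664) = 1

Divisors of 664: [1, 2, 4, 8, 83, 166, 332, 664]. For each d | 664:
  d = 1: μ(1) · d(664/1) = 1 · 8 = 8
  d = 2: μ(2) · d(664/2) = -1 · 6 = -6
  d = 4: μ(4) · d(664/4) = 0 · 4 = 0
  d = 8: μ(8) · d(664/8) = 0 · 2 = 0
  d = 83: μ(83) · d(664/83) = -1 · 4 = -4
  d = 166: μ(166) · d(664/166) = 1 · 3 = 3
  d = 332: μ(332) · d(664/332) = 0 · 2 = 0
  d = 664: μ(664) · d(664/664) = 0 · 1 = 0
Summing: (μ * d)(664) = 8 + -6 + 0 + 0 + -4 + 3 + 0 + 0 = 1.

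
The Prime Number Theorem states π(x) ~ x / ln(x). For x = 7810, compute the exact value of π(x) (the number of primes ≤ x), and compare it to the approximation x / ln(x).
π(7810) = 987;  x/ln(x) ≈ 871.34;  relative error ≈ 11.72%.

Directly count primes up to 7810: π(7810) = 987. The PNT approximation gives 7810/ln(7810) ≈ 7810/8.96316 ≈ 871.34. Relative error (π(x) − x/ln(x)) / π(x) ≈ 11.72%; the approximation is known to undercount slightly (Li(x) is a better estimate).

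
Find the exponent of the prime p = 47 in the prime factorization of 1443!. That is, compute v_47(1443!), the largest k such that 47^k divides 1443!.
v_47(1443!) = 30

Legendre's formula: v_p(n!) = Σ_{k ≥ 1} ⌊n / p^k⌋. For p = 47, n = 1443, the terms are:
  ⌊1443/47^1⌋ = ⌊1443/47⌋ = 30
(the next term ⌊1443/47^2⌋ = 0, terminating the sum). Summing: v_47(1443!) = 30 = 30.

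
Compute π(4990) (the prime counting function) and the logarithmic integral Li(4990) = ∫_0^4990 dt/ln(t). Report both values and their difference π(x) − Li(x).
π(4990) = 667;  Li(4990) ≈ 683.11;  π(x) − Li(x) ≈ -16.11.

Direct count of primes ≤ 4990 gives π(4990) = 667. Numerical evaluation of the logarithmic integral gives Li(4990) ≈ 683.11. The difference π(x) − Li(x) ≈ -16.11 is typically negative for small/moderate x (Li(x) overestimates), though Littlewood's theorem shows this sign changes infinitely often.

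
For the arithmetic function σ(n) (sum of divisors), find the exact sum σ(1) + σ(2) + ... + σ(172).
Σ_{n ≤ 172} σ(n) = 24430

Compute σ(n) for each 1 ≤ n ≤ 172: σ(1) = 1, σ(2) = 3, σ(3) = 4, σ(4) = 7, σ(5) = 6, σ(6) = 12, σ(7) = 8, σ(8) = 15, σ(9) = 13, σ(10) = 18, σ(11) = 12, σ(12) = 28, σ(13) = 14, σ(14) = 24, σ(15) = 24, σ(16) = 31, σ(17) = 18, σ(18) = 39, σ(19) = 20, σ(20) = 42, σ(21) = 32, σ(22) = 36, σ(23) = 24, σ(24) = 60, σ(25) = 31, σ(26) = 42, σ(27) = 40, σ(28) = 56, σ(29) = 30, σ(30) = 72, σ(31) = 32, σ(32) = 63, σ(33) = 48, σ(34) = 54, σ(35) = 48, σ(36) = 91, σ(37) = 38, σ(38) = 60, σ(39) = 56, σ(40) = 90, σ(41) = 42, σ(42) = 96, σ(43) = 44, σ(44) = 84, σ(45) = 78, σ(46) = 72, σ(47) = 48, σ(48) = 124, σ(49) = 57, σ(50) = 93, σ(51) = 72, σ(52) = 98, σ(53) = 54, σ(54) = 120, σ(55) = 72, σ(56) = 120, σ(57) = 80, σ(58) = 90, σ(59) = 60, σ(60) = 168, σ(61) = 62, σ(62) = 96, σ(63) = 104, σ(64) = 127, σ(65) = 84, σ(66) = 144, σ(67) = 68, σ(68) = 126, σ(69) = 96, σ(70) = 144, σ(71) = 72, σ(72) = 195, σ(73) = 74, σ(74) = 114, σ(75) = 124, σ(76) = 140, σ(77) = 96, σ(78) = 168, σ(79) = 80, σ(80) = 186, σ(81) = 121, σ(82) = 126, σ(83) = 84, σ(84) = 224, σ(85) = 108, σ(86) = 132, σ(87) = 120, σ(88) = 180, σ(89) = 90, σ(90) = 234, σ(91) = 112, σ(92) = 168, σ(93) = 128, σ(94) = 144, σ(95) = 120, σ(96) = 252, σ(97) = 98, σ(98) = 171, σ(99) = 156, σ(100) = 217, σ(101) = 102, σ(102) = 216, σ(103) = 104, σ(104) = 210, σ(105) = 192, σ(106) = 162, σ(107) = 108, σ(108) = 280, σ(109) = 110, σ(110) = 216, σ(111) = 152, σ(112) = 248, σ(113) = 114, σ(114) = 240, σ(115) = 144, σ(116) = 210, σ(117) = 182, σ(118) = 180, σ(119) = 144, σ(120) = 360, σ(121) = 133, σ(122) = 186, σ(123) = 168, σ(124) = 224, σ(125) = 156, σ(126) = 312, σ(127) = 128, σ(128) = 255, σ(129) = 176, σ(130) = 252, σ(131) = 132, σ(132) = 336, σ(133) = 160, σ(134) = 204, σ(135) = 240, σ(136) = 270, σ(137) = 138, σ(138) = 288, σ(139) = 140, σ(140) = 336, σ(141) = 192, σ(142) = 216, σ(143) = 168, σ(144) = 403, σ(145) = 180, σ(146) = 222, σ(147) = 228, σ(148) = 266, σ(149) = 150, σ(150) = 372, σ(151) = 152, σ(152) = 300, σ(153) = 234, σ(154) = 288, σ(155) = 192, σ(156) = 392, σ(157) = 158, σ(158) = 240, σ(159) = 216, σ(160) = 378, σ(161) = 192, σ(162) = 363, σ(163) = 164, σ(164) = 294, σ(165) = 288, σ(166) = 252, σ(167) = 168, σ(168) = 480, σ(169) = 183, σ(170) = 324, σ(171) = 260, σ(172) = 308. Summing all 172 values: 24430. (Average order: Σ_{n ≤ x} σ(n) ~ (π²/12) x². For x = 172, (π²/12)·172² ≈ 24331.86.)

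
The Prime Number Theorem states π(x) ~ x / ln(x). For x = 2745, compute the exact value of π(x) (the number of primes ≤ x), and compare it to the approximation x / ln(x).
π(2745) = 400;  x/ln(x) ≈ 346.70;  relative error ≈ 13.33%.

Directly count primes up to 2745: π(2745) = 400. The PNT approximation gives 2745/ln(2745) ≈ 2745/7.91754 ≈ 346.70. Relative error (π(x) − x/ln(x)) / π(x) ≈ 13.33%; the approximation is known to undercount slightly (Li(x) is a better estimate).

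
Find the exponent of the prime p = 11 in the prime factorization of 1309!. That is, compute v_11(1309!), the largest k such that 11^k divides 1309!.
v_11(1309!) = 129

Legendre's formula: v_p(n!) = Σ_{k ≥ 1} ⌊n / p^k⌋. For p = 11, n = 1309, the terms are:
  ⌊1309/11^1⌋ = ⌊1309/11⌋ = 119
  ⌊1309/11^2⌋ = ⌊1309/121⌋ = 10
(the next term ⌊1309/11^3⌋ = 0, terminating the sum). Summing: v_11(1309!) = 119 + 10 = 129.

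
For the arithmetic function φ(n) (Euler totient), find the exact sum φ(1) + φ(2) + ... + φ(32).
Σ_{n ≤ 32} φ(n) = 324

Compute φ(n) for each 1 ≤ n ≤ 32: φ(1) = 1, φ(2) = 1, φ(3) = 2, φ(4) = 2, φ(5) = 4, φ(6) = 2, φ(7) = 6, φ(8) = 4, φ(9) = 6, φ(10) = 4, φ(11) = 10, φ(12) = 4, φ(13) = 12, φ(14) = 6, φ(15) = 8, φ(16) = 8, φ(17) = 16, φ(18) = 6, φ(19) = 18, φ(20) = 8, φ(21) = 12, φ(22) = 10, φ(23) = 22, φ(24) = 8, φ(25) = 20, φ(26) = 12, φ(27) = 18, φ(28) = 12, φ(29) = 28, φ(30) = 8, φ(31) = 30, φ(32) = 16. Summing all 32 values: 324. (Average order: Σ_{n ≤ x} φ(n) ~ (3/π²) x². For x = 32, (3/π²)·32² ≈ 311.26.)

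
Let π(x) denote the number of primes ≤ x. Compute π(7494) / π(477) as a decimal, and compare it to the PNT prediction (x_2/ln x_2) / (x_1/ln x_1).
π(7494)/π(477) = 949/91 ≈ 10.4286;  PNT prediction ≈ 10.8605.

π(477) = 91 and π(7494) = 949, so π(7494)/π(477) ≈ 10.4286. The PNT-predicted ratio is (7494/ln(7494)) / (477/ln(477)) ≈ 10.8605. The two agree to within a few percent, as expected.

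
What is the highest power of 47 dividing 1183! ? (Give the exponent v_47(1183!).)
v_47(1183!) = 25

Legendre's formula: v_p(n!) = Σ_{k ≥ 1} ⌊n / p^k⌋. For p = 47, n = 1183, the terms are:
  ⌊1183/47^1⌋ = ⌊1183/47⌋ = 25
(the next term ⌊1183/47^2⌋ = 0, terminating the sum). Summing: v_47(1183!) = 25 = 25.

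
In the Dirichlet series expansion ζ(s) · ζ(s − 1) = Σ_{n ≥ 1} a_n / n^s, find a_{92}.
σ(92) = 168

In the product (Σ m^0/m^s)(Σ k / k^s) = Σ (Σ_{d | n} d) / n^s, the coefficient of 1/n^s is σ(n) = Σ_{d | n} d. For n = 92, divisors are [1, 2, 4, 23, 46, 92]; summing: σ(92) = 168.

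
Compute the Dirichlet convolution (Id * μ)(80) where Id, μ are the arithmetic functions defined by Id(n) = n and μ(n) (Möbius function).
(Id * μ)(80) = 32

Divisors of 80: [1, 2, 4, 5, 8, 10, 16, 20, 40, 80]. For each d | 80:
  d = 1: Id(1) · μ(80/1) = 1 · 0 = 0
  d = 2: Id(2) · μ(80/2) = 2 · 0 = 0
  d = 4: Id(4) · μ(80/4) = 4 · 0 = 0
  d = 5: Id(5) · μ(80/5) = 5 · 0 = 0
  d = 8: Id(8) · μ(80/8) = 8 · 1 = 8
  d = 10: Id(10) · μ(80/10) = 10 · 0 = 0
  d = 16: Id(16) · μ(80/16) = 16 · -1 = -16
  d = 20: Id(20) · μ(80/20) = 20 · 0 = 0
  d = 40: Id(40) · μ(80/40) = 40 · -1 = -40
  d = 80: Id(80) · μ(80/80) = 80 · 1 = 80
Summing: (Id * μ)(80) = 0 + 0 + 0 + 0 + 8 + 0 + -16 + 0 + -40 + 80 = 32.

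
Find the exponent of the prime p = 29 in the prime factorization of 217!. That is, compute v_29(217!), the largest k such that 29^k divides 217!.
v_29(217!) = 7

Legendre's formula: v_p(n!) = Σ_{k ≥ 1} ⌊n / p^k⌋. For p = 29, n = 217, the terms are:
  ⌊217/29^1⌋ = ⌊217/29⌋ = 7
(the next term ⌊217/29^2⌋ = 0, terminating the sum). Summing: v_29(217!) = 7 = 7.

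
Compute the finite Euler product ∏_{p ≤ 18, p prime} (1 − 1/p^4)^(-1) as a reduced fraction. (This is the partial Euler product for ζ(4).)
∏ = 54205291183043/50083135488000

The primes p ≤ 18 are [2, 3, 5, 7, 11, 13, 17]. For each prime, (1 − 1/p^4)^(-1) = p^4 / (p^4 − 1). The product is (1 − 1/2^4)^(-1), (1 − 1/3^4)^(-1), (1 − 1/5^4)^(-1), (1 − 1/7^4)^(-1), (1 − 1/11^4)^(-1), (1 − 1/13^4)^(-1), (1 − 1/17^4)^(-1) = ∏ p^4 / (p^4 − 1) = 54205291183043/50083135488000.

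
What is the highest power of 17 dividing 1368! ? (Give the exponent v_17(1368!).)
v_17(1368!) = 84

Legendre's formula: v_p(n!) = Σ_{k ≥ 1} ⌊n / p^k⌋. For p = 17, n = 1368, the terms are:
  ⌊1368/17^1⌋ = ⌊1368/17⌋ = 80
  ⌊1368/17^2⌋ = ⌊1368/289⌋ = 4
(the next term ⌊1368/17^3⌋ = 0, terminating the sum). Summing: v_17(1368!) = 80 + 4 = 84.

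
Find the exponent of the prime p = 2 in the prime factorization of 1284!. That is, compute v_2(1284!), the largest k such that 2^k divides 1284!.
v_2(1284!) = 1281

Legendre's formula: v_p(n!) = Σ_{k ≥ 1} ⌊n / p^k⌋. For p = 2, n = 1284, the terms are:
  ⌊1284/2^1⌋ = ⌊1284/2⌋ = 642
  ⌊1284/2^2⌋ = ⌊1284/4⌋ = 321
  ⌊1284/2^3⌋ = ⌊1284/8⌋ = 160
  ⌊1284/2^4⌋ = ⌊1284/16⌋ = 80
  ⌊1284/2^5⌋ = ⌊1284/32⌋ = 40
  ⌊1284/2^6⌋ = ⌊1284/64⌋ = 20
  ⌊1284/2^7⌋ = ⌊1284/128⌋ = 10
  ⌊1284/2^8⌋ = ⌊1284/256⌋ = 5
  ⌊1284/2^9⌋ = ⌊1284/512⌋ = 2
  ⌊1284/2^10⌋ = ⌊1284/1024⌋ = 1
(the next term ⌊1284/2^11⌋ = 0, terminating the sum). Summing: v_2(1284!) = 642 + 321 + 160 + 80 + 40 + 20 + 10 + 5 + 2 + 1 = 1281.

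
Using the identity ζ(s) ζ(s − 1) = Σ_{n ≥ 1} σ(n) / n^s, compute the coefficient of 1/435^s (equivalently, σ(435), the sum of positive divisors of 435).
σ(435) = 720

In the product (Σ m^0/m^s)(Σ k / k^s) = Σ (Σ_{d | n} d) / n^s, the coefficient of 1/n^s is σ(n) = Σ_{d | n} d. For n = 435, divisors are [1, 3, 5, 15, 29, 87, 145, 435]; summing: σ(435) = 720.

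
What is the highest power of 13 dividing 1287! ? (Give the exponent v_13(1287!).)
v_13(1287!) = 106

Legendre's formula: v_p(n!) = Σ_{k ≥ 1} ⌊n / p^k⌋. For p = 13, n = 1287, the terms are:
  ⌊1287/13^1⌋ = ⌊1287/13⌋ = 99
  ⌊1287/13^2⌋ = ⌊1287/169⌋ = 7
(the next term ⌊1287/13^3⌋ = 0, terminating the sum). Summing: v_13(1287!) = 99 + 7 = 106.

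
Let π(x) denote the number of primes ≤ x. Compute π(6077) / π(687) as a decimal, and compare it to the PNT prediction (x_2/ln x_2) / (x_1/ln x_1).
π(6077)/π(687) = 792/124 ≈ 6.3871;  PNT prediction ≈ 6.6324.

π(687) = 124 and π(6077) = 792, so π(6077)/π(687) ≈ 6.3871. The PNT-predicted ratio is (6077/ln(6077)) / (687/ln(687)) ≈ 6.6324. The two agree to within a few percent, as expected.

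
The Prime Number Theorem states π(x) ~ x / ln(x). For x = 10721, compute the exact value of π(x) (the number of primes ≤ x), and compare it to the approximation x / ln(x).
π(10721) = 1306;  x/ln(x) ≈ 1155.29;  relative error ≈ 11.54%.

Directly count primes up to 10721: π(10721) = 1306. The PNT approximation gives 10721/ln(10721) ≈ 10721/9.27996 ≈ 1155.29. Relative error (π(x) − x/ln(x)) / π(x) ≈ 11.54%; the approximation is known to undercount slightly (Li(x) is a better estimate).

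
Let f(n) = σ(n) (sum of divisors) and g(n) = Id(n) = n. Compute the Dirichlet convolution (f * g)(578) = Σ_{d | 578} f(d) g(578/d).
(σ * Id)(578) = 4510

Divisors of 578: [1, 2, 17, 34, 289, 578]. For each d | 578:
  d = 1: σ(1) · Id(578/1) = 1 · 578 = 578
  d = 2: σ(2) · Id(578/2) = 3 · 289 = 867
  d = 17: σ(17) · Id(578/17) = 18 · 34 = 612
  d = 34: σ(34) · Id(578/34) = 54 · 17 = 918
  d = 289: σ(289) · Id(578/289) = 307 · 2 = 614
  d = 578: σ(578) · Id(578/578) = 921 · 1 = 921
Summing: (σ * Id)(578) = 578 + 867 + 612 + 918 + 614 + 921 = 4510.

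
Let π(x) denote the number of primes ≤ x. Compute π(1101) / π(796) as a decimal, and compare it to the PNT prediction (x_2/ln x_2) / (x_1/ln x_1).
π(1101)/π(796) = 184/138 ≈ 1.3333;  PNT prediction ≈ 1.3191.

π(796) = 138 and π(1101) = 184, so π(1101)/π(796) ≈ 1.3333. The PNT-predicted ratio is (1101/ln(1101)) / (796/ln(796)) ≈ 1.3191. The two agree to within a few percent, as expected.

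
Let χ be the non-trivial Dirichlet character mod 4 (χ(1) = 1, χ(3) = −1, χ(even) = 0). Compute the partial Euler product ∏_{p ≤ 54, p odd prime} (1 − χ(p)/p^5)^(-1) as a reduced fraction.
∏ = 241552412610573346540717288090615330738043013683948985221451329316738054554305/242484077809603940117660402752750309983134701869309180441833184178683110227968

The odd primes p ≤ 54 are [3, 5, 7, 11, 13, 17, 19, 23, 29, 31, 37, 41, 43, 47, 53]. For each, χ(p) = 1 if p ≡ 1 mod 4, χ(p) = −1 if p ≡ 3 mod 4. Taking (1 − χ(p)/p^5)^(-1) = p^5/(p^5 − χ(p)): (1 − (-1)/3^5)^(-1) · (1 − (1)/5^5)^(-1) · (1 − (-1)/7^5)^(-1) · (1 − (-1)/11^5)^(-1) · (1 − (1)/13^5)^(-1) · (1 − (1)/17^5)^(-1) · (1 − (-1)/19^5)^(-1) · (1 − (-1)/23^5)^(-1) · (1 − (1)/29^5)^(-1) · (1 − (-1)/31^5)^(-1) · (1 − (1)/37^5)^(-1) · (1 − (1)/41^5)^(-1) · (1 − (-1)/43^5)^(-1) · (1 − (-1)/47^5)^(-1) · (1 − (1)/53^5)^(-1) = 241552412610573346540717288090615330738043013683948985221451329316738054554305/242484077809603940117660402752750309983134701869309180441833184178683110227968.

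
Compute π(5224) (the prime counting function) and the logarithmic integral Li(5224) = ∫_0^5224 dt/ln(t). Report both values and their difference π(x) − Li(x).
π(5224) = 693;  Li(5224) ≈ 710.51;  π(x) − Li(x) ≈ -17.51.

Direct count of primes ≤ 5224 gives π(5224) = 693. Numerical evaluation of the logarithmic integral gives Li(5224) ≈ 710.51. The difference π(x) − Li(x) ≈ -17.51 is typically negative for small/moderate x (Li(x) overestimates), though Littlewood's theorem shows this sign changes infinitely often.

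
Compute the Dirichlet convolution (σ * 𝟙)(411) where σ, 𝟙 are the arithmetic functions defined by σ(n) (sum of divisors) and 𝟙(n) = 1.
(σ * 𝟙)(411) = 695

Divisors of 411: [1, 3, 137, 411]. For each d | 411:
  d = 1: σ(1) · 𝟙(411/1) = 1 · 1 = 1
  d = 3: σ(3) · 𝟙(411/3) = 4 · 1 = 4
  d = 137: σ(137) · 𝟙(411/137) = 138 · 1 = 138
  d = 411: σ(411) · 𝟙(411/411) = 552 · 1 = 552
Summing: (σ * 𝟙)(411) = 1 + 4 + 138 + 552 = 695.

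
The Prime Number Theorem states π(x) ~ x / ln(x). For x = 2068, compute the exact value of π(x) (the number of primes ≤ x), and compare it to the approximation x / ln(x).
π(2068) = 311;  x/ln(x) ≈ 270.88;  relative error ≈ 12.90%.

Directly count primes up to 2068: π(2068) = 311. The PNT approximation gives 2068/ln(2068) ≈ 2068/7.63434 ≈ 270.88. Relative error (π(x) − x/ln(x)) / π(x) ≈ 12.90%; the approximation is known to undercount slightly (Li(x) is a better estimate).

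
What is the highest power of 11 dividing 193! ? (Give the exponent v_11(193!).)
v_11(193!) = 18

Legendre's formula: v_p(n!) = Σ_{k ≥ 1} ⌊n / p^k⌋. For p = 11, n = 193, the terms are:
  ⌊193/11^1⌋ = ⌊193/11⌋ = 17
  ⌊193/11^2⌋ = ⌊193/121⌋ = 1
(the next term ⌊193/11^3⌋ = 0, terminating the sum). Summing: v_11(193!) = 17 + 1 = 18.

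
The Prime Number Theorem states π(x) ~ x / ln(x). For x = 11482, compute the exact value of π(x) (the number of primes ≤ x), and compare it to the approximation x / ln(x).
π(11482) = 1383;  x/ln(x) ≈ 1228.21;  relative error ≈ 11.19%.

Directly count primes up to 11482: π(11482) = 1383. The PNT approximation gives 11482/ln(11482) ≈ 11482/9.34854 ≈ 1228.21. Relative error (π(x) − x/ln(x)) / π(x) ≈ 11.19%; the approximation is known to undercount slightly (Li(x) is a better estimate).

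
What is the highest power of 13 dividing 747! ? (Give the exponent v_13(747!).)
v_13(747!) = 61

Legendre's formula: v_p(n!) = Σ_{k ≥ 1} ⌊n / p^k⌋. For p = 13, n = 747, the terms are:
  ⌊747/13^1⌋ = ⌊747/13⌋ = 57
  ⌊747/13^2⌋ = ⌊747/169⌋ = 4
(the next term ⌊747/13^3⌋ = 0, terminating the sum). Summing: v_13(747!) = 57 + 4 = 61.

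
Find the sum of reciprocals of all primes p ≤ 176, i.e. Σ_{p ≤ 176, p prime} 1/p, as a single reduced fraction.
Σ 1/p = 319420215161551700804173656907103406301944826032199624513259054823197/166589903787325219380851695350896256250980509594874862046961683989710

π(176) = 40, so the primes ≤ 176 are [2, 3, 5, 7, 11, 13, 17, 19, 23, 29, 31, 37, 41, 43, 47, 53, 59, 61, 67, 71, 73, 79, 83, 89, 97, 101, 103, 107, 109, 113, 127, 131, 137, 139, 149, 151, 157, 163, 167, 173]. Summing 1/p over these primes: 319420215161551700804173656907103406301944826032199624513259054823197/166589903787325219380851695350896256250980509594874862046961683989710 ≈ 1.9174. Mertens estimate ln ln(176) + 0.2615 ≈ 1.9045.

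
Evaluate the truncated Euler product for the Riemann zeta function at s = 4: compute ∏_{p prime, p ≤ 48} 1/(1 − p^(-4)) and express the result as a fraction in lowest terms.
∏ = 65572203587643632473857746546522240898588901/60584710506150227098341885345792000000000000

The primes p ≤ 48 are [2, 3, 5, 7, 11, 13, 17, 19, 23, 29, 31, 37, 41, 43, 47]. For each prime, (1 − 1/p^4)^(-1) = p^4 / (p^4 − 1). The product is (1 − 1/2^4)^(-1), (1 − 1/3^4)^(-1), (1 − 1/5^4)^(-1), (1 − 1/7^4)^(-1), (1 − 1/11^4)^(-1), (1 − 1/13^4)^(-1), (1 − 1/17^4)^(-1), (1 − 1/19^4)^(-1), (1 − 1/23^4)^(-1), (1 − 1/29^4)^(-1), (1 − 1/31^4)^(-1), (1 − 1/37^4)^(-1), (1 − 1/41^4)^(-1), (1 − 1/43^4)^(-1), (1 − 1/47^4)^(-1) = ∏ p^4 / (p^4 − 1) = 65572203587643632473857746546522240898588901/60584710506150227098341885345792000000000000.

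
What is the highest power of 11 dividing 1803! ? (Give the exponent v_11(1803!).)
v_11(1803!) = 178

Legendre's formula: v_p(n!) = Σ_{k ≥ 1} ⌊n / p^k⌋. For p = 11, n = 1803, the terms are:
  ⌊1803/11^1⌋ = ⌊1803/11⌋ = 163
  ⌊1803/11^2⌋ = ⌊1803/121⌋ = 14
  ⌊1803/11^3⌋ = ⌊1803/1331⌋ = 1
(the next term ⌊1803/11^4⌋ = 0, terminating the sum). Summing: v_11(1803!) = 163 + 14 + 1 = 178.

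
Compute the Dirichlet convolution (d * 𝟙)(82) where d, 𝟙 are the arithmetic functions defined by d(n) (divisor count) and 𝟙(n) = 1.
(d * 𝟙)(82) = 9

Divisors of 82: [1, 2, 41, 82]. For each d | 82:
  d = 1: d(1) · 𝟙(82/1) = 1 · 1 = 1
  d = 2: d(2) · 𝟙(82/2) = 2 · 1 = 2
  d = 41: d(41) · 𝟙(82/41) = 2 · 1 = 2
  d = 82: d(82) · 𝟙(82/82) = 4 · 1 = 4
Summing: (d * 𝟙)(82) = 1 + 2 + 2 + 4 = 9.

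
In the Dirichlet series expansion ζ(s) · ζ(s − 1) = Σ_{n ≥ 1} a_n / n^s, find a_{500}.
σ(500) = 1092

In the product (Σ m^0/m^s)(Σ k / k^s) = Σ (Σ_{d | n} d) / n^s, the coefficient of 1/n^s is σ(n) = Σ_{d | n} d. For n = 500, divisors are [1, 2, 4, 5, 10, 20, 25, 50, 100, 125, 250, 500]; summing: σ(500) = 1092.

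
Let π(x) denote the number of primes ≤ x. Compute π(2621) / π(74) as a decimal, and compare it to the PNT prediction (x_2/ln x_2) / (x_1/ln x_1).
π(2621)/π(74) = 381/21 ≈ 18.1429;  PNT prediction ≈ 19.3672.

π(74) = 21 and π(2621) = 381, so π(2621)/π(74) ≈ 18.1429. The PNT-predicted ratio is (2621/ln(2621)) / (74/ln(74)) ≈ 19.3672. The two agree to within a few percent, as expected.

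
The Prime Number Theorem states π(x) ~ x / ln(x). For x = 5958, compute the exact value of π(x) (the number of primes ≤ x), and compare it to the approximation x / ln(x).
π(5958) = 781;  x/ln(x) ≈ 685.42;  relative error ≈ 12.24%.

Directly count primes up to 5958: π(5958) = 781. The PNT approximation gives 5958/ln(5958) ≈ 5958/8.69249 ≈ 685.42. Relative error (π(x) − x/ln(x)) / π(x) ≈ 12.24%; the approximation is known to undercount slightly (Li(x) is a better estimate).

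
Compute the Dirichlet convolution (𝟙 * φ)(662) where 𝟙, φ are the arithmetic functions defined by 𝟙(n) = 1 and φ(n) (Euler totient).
(𝟙 * φ)(662) = 662

Divisors of 662: [1, 2, 331, 662]. For each d | 662:
  d = 1: 𝟙(1) · φ(662/1) = 1 · 330 = 330
  d = 2: 𝟙(2) · φ(662/2) = 1 · 330 = 330
  d = 331: 𝟙(331) · φ(662/331) = 1 · 1 = 1
  d = 662: 𝟙(662) · φ(662/662) = 1 · 1 = 1
Summing: (𝟙 * φ)(662) = 330 + 330 + 1 + 1 = 662.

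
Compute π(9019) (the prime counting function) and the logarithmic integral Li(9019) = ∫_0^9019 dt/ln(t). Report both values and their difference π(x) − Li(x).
π(9019) = 1121;  Li(9019) ≈ 1139.04;  π(x) − Li(x) ≈ -18.04.

Direct count of primes ≤ 9019 gives π(9019) = 1121. Numerical evaluation of the logarithmic integral gives Li(9019) ≈ 1139.04. The difference π(x) − Li(x) ≈ -18.04 is typically negative for small/moderate x (Li(x) overestimates), though Littlewood's theorem shows this sign changes infinitely often.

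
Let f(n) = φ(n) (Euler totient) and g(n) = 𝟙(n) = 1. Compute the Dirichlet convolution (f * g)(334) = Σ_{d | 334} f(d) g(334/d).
(φ * 𝟙)(334) = 334

Divisors of 334: [1, 2, 167, 334]. For each d | 334:
  d = 1: φ(1) · 𝟙(334/1) = 1 · 1 = 1
  d = 2: φ(2) · 𝟙(334/2) = 1 · 1 = 1
  d = 167: φ(167) · 𝟙(334/167) = 166 · 1 = 166
  d = 334: φ(334) · 𝟙(334/334) = 166 · 1 = 166
Summing: (φ * 𝟙)(334) = 1 + 1 + 166 + 166 = 334.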